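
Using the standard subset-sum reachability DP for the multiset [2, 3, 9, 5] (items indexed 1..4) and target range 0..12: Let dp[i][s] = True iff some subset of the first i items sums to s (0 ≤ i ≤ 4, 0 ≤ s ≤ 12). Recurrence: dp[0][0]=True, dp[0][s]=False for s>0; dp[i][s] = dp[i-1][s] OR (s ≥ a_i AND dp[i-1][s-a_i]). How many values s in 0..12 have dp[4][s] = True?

i\s   0   1   2   3   4   5   6   7   8   9  10  11  12
  0   T   F   F   F   F   F   F   F   F   F   F   F   F
  1   T   F   T   F   F   F   F   F   F   F   F   F   F
  2   T   F   T   T   F   T   F   F   F   F   F   F   F
  3   T   F   T   T   F   T   F   F   F   T   F   T   T
  4   T   F   T   T   F   T   F   T   T   T   T   T   T

10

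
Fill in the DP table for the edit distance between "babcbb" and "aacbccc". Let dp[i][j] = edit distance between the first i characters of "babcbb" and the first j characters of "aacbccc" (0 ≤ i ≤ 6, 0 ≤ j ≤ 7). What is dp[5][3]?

   ''  a  a  c  b  c  c  c
''  0  1  2  3  4  5  6  7
 b  1  1  2  3  3  4  5  6
 a  2  1  1  2  3  4  5  6
 b  3  2  2  2  2  3  4  5
 c  4  3  3  2  3  2  3  4
 b  5  4  4  3  2  3  3  4
 b  6  5  5  4  3  3  4  4

3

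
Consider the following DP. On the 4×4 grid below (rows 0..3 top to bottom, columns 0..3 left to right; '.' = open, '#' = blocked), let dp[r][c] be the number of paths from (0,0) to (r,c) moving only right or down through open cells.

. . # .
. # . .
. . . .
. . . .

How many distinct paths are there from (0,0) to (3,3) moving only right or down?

4

r\c   0   1   2   3
  0   1   1   0   0
  1   1   0   0   0
  2   1   1   1   1
  3   1   2   3   4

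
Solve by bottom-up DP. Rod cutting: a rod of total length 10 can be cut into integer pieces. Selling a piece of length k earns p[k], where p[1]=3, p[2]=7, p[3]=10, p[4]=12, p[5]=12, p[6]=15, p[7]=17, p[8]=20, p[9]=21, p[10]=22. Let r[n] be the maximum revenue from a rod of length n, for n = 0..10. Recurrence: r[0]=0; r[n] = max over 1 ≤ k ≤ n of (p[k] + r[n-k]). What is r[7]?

   n    0    1    2    3    4    5    6    7    8    9   10
r[n]    0    3    7   10   14   17   21   24   28   31   35

24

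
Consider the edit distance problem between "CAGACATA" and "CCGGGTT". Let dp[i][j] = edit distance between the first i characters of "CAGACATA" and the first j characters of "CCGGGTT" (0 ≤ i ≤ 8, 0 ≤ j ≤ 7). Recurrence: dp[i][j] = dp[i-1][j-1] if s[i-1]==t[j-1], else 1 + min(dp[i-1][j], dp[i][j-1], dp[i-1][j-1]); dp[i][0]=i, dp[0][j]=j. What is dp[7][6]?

4

   ''  C  C  G  G  G  T  T
''  0  1  2  3  4  5  6  7
 C  1  0  1  2  3  4  5  6
 A  2  1  1  2  3  4  5  6
 G  3  2  2  1  2  3  4  5
 A  4  3  3  2  2  3  4  5
 C  5  4  3  3  3  3  4  5
 A  6  5  4  4  4  4  4  5
 T  7  6  5  5  5  5  4  4
 A  8  7  6  6  6  6  5  5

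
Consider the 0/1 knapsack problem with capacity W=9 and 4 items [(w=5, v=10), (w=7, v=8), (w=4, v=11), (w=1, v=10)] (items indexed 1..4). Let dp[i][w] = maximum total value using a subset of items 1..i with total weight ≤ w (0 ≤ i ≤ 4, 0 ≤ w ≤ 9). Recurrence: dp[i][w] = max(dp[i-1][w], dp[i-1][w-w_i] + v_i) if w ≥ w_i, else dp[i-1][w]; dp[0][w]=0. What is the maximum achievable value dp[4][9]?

21

i\w   0   1   2   3   4   5   6   7   8   9
  0   0   0   0   0   0   0   0   0   0   0
  1   0   0   0   0   0  10  10  10  10  10
  2   0   0   0   0   0  10  10  10  10  10
  3   0   0   0   0  11  11  11  11  11  21
  4   0  10  10  10  11  21  21  21  21  21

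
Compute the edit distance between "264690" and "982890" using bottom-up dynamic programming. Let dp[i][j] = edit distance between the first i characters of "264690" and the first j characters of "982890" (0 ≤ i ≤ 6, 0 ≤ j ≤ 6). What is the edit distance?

4

   ''  9  8  2  8  9  0
''  0  1  2  3  4  5  6
 2  1  1  2  2  3  4  5
 6  2  2  2  3  3  4  5
 4  3  3  3  3  4  4  5
 6  4  4  4  4  4  5  5
 9  5  4  5  5  5  4  5
 0  6  5  5  6  6  5  4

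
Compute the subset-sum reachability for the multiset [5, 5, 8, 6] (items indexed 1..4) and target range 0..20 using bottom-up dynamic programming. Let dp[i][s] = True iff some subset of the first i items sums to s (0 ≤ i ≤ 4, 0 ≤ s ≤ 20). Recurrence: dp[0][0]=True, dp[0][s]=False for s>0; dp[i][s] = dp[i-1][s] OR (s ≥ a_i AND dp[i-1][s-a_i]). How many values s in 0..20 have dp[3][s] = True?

6

i\s   0   1   2   3   4   5   6   7   8   9  10  11  12  13  14  15  16  17  18  19  20
  0   T   F   F   F   F   F   F   F   F   F   F   F   F   F   F   F   F   F   F   F   F
  1   T   F   F   F   F   T   F   F   F   F   F   F   F   F   F   F   F   F   F   F   F
  2   T   F   F   F   F   T   F   F   F   F   T   F   F   F   F   F   F   F   F   F   F
  3   T   F   F   F   F   T   F   F   T   F   T   F   F   T   F   F   F   F   T   F   F
  4   T   F   F   F   F   T   T   F   T   F   T   T   F   T   T   F   T   F   T   T   F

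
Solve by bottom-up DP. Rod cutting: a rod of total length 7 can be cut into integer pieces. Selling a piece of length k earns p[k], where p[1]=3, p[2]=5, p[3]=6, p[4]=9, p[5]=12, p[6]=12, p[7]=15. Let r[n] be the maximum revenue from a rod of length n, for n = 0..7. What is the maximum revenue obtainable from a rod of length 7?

21

   n    0    1    2    3    4    5    6    7
r[n]    0    3    6    9   12   15   18   21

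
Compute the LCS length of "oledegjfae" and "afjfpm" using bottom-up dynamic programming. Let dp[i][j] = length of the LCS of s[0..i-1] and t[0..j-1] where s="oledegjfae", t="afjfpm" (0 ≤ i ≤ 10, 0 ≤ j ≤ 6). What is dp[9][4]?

   ''  a  f  j  f  p  m
''  0  0  0  0  0  0  0
 o  0  0  0  0  0  0  0
 l  0  0  0  0  0  0  0
 e  0  0  0  0  0  0  0
 d  0  0  0  0  0  0  0
 e  0  0  0  0  0  0  0
 g  0  0  0  0  0  0  0
 j  0  0  0  1  1  1  1
 f  0  0  1  1  2  2  2
 a  0  1  1  1  2  2  2
 e  0  1  1  1  2  2  2

2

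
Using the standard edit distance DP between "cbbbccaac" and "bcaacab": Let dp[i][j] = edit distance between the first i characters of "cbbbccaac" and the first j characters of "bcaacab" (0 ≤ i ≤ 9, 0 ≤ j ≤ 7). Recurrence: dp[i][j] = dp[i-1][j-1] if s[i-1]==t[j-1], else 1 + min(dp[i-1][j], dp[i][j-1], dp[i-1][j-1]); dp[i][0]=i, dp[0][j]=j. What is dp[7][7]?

   ''  b  c  a  a  c  a  b
''  0  1  2  3  4  5  6  7
 c  1  1  1  2  3  4  5  6
 b  2  1  2  2  3  4  5  5
 b  3  2  2  3  3  4  5  5
 b  4  3  3  3  4  4  5  5
 c  5  4  3  4  4  4  5  6
 c  6  5  4  4  5  4  5  6
 a  7  6  5  4  4  5  4  5
 a  8  7  6  5  4  5  5  5
 c  9  8  7  6  5  4  5  6

5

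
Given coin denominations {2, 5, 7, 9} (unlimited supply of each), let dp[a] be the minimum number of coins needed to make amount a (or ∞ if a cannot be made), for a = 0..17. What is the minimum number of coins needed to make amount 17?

3

 a  0  1  2  3  4  5  6  7  8  9 10 11 12 13 14 15 16 17
dp  0  -  1  -  2  1  3  1  4  1  2  2  2  3  2  3  2  3
(- denotes ∞ / unreachable)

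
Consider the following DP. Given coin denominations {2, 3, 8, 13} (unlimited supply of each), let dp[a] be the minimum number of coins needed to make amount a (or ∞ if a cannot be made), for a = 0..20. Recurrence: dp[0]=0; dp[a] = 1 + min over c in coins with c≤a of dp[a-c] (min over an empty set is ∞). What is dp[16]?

2

 a  0  1  2  3  4  5  6  7  8  9 10 11 12 13 14 15 16 17 18 19 20
dp  0  -  1  1  2  2  2  3  1  3  2  2  3  1  3  2  2  3  3  3  4
(- denotes ∞ / unreachable)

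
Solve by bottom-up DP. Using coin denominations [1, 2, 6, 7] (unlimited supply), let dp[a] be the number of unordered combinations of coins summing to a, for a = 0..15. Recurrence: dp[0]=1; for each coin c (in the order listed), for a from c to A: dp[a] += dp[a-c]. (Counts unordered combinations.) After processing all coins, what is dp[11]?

after  coin     0     1     2     3     4     5     6     7     8     9    10    11    12    13    14    15
          1     1     1     1     1     1     1     1     1     1     1     1     1     1     1     1     1
          2     1     1     2     2     3     3     4     4     5     5     6     6     7     7     8     8
          6     1     1     2     2     3     3     5     5     7     7     9     9    12    12    15    15
          7     1     1     2     2     3     3     5     6     8     9    11    12    15    17    21    23

12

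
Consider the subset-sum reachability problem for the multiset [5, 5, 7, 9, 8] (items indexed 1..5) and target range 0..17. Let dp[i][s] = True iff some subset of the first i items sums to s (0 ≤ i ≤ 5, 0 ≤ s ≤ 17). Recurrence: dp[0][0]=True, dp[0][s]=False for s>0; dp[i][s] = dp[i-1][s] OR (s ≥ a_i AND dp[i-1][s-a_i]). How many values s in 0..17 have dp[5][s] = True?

12

i\s   0   1   2   3   4   5   6   7   8   9  10  11  12  13  14  15  16  17
  0   T   F   F   F   F   F   F   F   F   F   F   F   F   F   F   F   F   F
  1   T   F   F   F   F   T   F   F   F   F   F   F   F   F   F   F   F   F
  2   T   F   F   F   F   T   F   F   F   F   T   F   F   F   F   F   F   F
  3   T   F   F   F   F   T   F   T   F   F   T   F   T   F   F   F   F   T
  4   T   F   F   F   F   T   F   T   F   T   T   F   T   F   T   F   T   T
  5   T   F   F   F   F   T   F   T   T   T   T   F   T   T   T   T   T   T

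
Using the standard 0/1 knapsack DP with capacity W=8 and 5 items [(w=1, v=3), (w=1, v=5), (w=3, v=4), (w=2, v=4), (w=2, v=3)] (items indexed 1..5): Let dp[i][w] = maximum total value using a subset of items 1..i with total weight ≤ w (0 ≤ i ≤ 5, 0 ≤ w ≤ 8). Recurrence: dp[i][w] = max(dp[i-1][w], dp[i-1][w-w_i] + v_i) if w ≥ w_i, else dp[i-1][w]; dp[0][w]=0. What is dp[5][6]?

15

i\w   0   1   2   3   4   5   6   7   8
  0   0   0   0   0   0   0   0   0   0
  1   0   3   3   3   3   3   3   3   3
  2   0   5   8   8   8   8   8   8   8
  3   0   5   8   8   9  12  12  12  12
  4   0   5   8   9  12  12  13  16  16
  5   0   5   8   9  12  12  15  16  16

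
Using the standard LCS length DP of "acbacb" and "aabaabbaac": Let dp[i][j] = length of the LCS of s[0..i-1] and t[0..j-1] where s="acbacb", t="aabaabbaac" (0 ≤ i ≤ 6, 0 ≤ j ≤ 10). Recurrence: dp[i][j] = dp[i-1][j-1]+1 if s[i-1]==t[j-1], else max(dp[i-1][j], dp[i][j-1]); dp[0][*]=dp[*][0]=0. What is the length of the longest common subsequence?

4

   ''  a  a  b  a  a  b  b  a  a  c
''  0  0  0  0  0  0  0  0  0  0  0
 a  0  1  1  1  1  1  1  1  1  1  1
 c  0  1  1  1  1  1  1  1  1  1  2
 b  0  1  1  2  2  2  2  2  2  2  2
 a  0  1  2  2  3  3  3  3  3  3  3
 c  0  1  2  2  3  3  3  3  3  3  4
 b  0  1  2  3  3  3  4  4  4  4  4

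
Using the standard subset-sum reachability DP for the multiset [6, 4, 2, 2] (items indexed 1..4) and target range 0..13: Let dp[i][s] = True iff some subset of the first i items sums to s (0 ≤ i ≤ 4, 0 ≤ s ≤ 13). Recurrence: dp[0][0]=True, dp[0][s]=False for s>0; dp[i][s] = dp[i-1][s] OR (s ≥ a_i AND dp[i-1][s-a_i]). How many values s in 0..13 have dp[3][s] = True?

i\s   0   1   2   3   4   5   6   7   8   9  10  11  12  13
  0   T   F   F   F   F   F   F   F   F   F   F   F   F   F
  1   T   F   F   F   F   F   T   F   F   F   F   F   F   F
  2   T   F   F   F   T   F   T   F   F   F   T   F   F   F
  3   T   F   T   F   T   F   T   F   T   F   T   F   T   F
  4   T   F   T   F   T   F   T   F   T   F   T   F   T   F

7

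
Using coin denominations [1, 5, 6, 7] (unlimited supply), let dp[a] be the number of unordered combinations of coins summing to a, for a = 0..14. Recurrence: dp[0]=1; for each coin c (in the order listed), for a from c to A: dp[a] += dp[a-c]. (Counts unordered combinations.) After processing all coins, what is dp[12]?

after  coin     0     1     2     3     4     5     6     7     8     9    10    11    12    13    14
          1     1     1     1     1     1     1     1     1     1     1     1     1     1     1     1
          5     1     1     1     1     1     2     2     2     2     2     3     3     3     3     3
          6     1     1     1     1     1     2     3     3     3     3     4     5     6     6     6
          7     1     1     1     1     1     2     3     4     4     4     5     6     8     9    10

8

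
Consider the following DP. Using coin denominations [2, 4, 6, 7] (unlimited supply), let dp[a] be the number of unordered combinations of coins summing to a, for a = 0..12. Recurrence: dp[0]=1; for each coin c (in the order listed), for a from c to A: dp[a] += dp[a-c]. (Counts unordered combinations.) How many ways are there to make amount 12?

7

after  coin     0     1     2     3     4     5     6     7     8     9    10    11    12
          2     1     0     1     0     1     0     1     0     1     0     1     0     1
          4     1     0     1     0     2     0     2     0     3     0     3     0     4
          6     1     0     1     0     2     0     3     0     4     0     5     0     7
          7     1     0     1     0     2     0     3     1     4     1     5     2     7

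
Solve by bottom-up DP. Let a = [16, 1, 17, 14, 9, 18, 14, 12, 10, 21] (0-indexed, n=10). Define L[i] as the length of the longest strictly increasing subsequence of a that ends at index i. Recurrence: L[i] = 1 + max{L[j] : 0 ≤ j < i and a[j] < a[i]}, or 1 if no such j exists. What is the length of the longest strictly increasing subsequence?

   i    0    1    2    3    4    5    6    7    8    9
a[i]   16    1   17   14    9   18   14   12   10   21
L[i]    1    1    2    2    2    3    3    3    3    4

4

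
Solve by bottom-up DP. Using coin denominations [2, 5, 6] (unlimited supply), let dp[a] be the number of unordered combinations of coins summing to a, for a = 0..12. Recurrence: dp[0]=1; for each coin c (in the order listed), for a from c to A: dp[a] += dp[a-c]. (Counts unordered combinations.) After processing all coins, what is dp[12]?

after  coin     0     1     2     3     4     5     6     7     8     9    10    11    12
          2     1     0     1     0     1     0     1     0     1     0     1     0     1
          5     1     0     1     0     1     1     1     1     1     1     2     1     2
          6     1     0     1     0     1     1     2     1     2     1     3     2     4

4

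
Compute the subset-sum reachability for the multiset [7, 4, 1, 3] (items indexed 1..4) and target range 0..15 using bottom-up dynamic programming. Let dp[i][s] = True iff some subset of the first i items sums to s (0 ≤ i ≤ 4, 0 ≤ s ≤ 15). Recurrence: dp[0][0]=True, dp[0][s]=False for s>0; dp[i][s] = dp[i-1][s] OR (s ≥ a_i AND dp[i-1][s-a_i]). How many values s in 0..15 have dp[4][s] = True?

i\s   0   1   2   3   4   5   6   7   8   9  10  11  12  13  14  15
  0   T   F   F   F   F   F   F   F   F   F   F   F   F   F   F   F
  1   T   F   F   F   F   F   F   T   F   F   F   F   F   F   F   F
  2   T   F   F   F   T   F   F   T   F   F   F   T   F   F   F   F
  3   T   T   F   F   T   T   F   T   T   F   F   T   T   F   F   F
  4   T   T   F   T   T   T   F   T   T   F   T   T   T   F   T   T

12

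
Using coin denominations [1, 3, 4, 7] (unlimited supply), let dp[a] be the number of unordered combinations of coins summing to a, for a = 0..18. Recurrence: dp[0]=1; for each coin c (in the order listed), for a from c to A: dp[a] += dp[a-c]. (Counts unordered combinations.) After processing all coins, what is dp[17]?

after  coin     0     1     2     3     4     5     6     7     8     9    10    11    12    13    14    15    16    17    18
          1     1     1     1     1     1     1     1     1     1     1     1     1     1     1     1     1     1     1     1
          3     1     1     1     2     2     2     3     3     3     4     4     4     5     5     5     6     6     6     7
          4     1     1     1     2     3     3     4     5     6     7     8     9    11    12    13    15    17    18    20
          7     1     1     1     2     3     3     4     6     7     8    10    12    14    16    19    22    25    28    32

28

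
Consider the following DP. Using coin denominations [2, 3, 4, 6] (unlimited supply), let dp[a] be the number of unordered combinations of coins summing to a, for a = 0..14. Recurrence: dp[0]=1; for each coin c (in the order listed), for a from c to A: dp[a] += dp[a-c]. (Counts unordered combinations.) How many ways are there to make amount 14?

13

after  coin     0     1     2     3     4     5     6     7     8     9    10    11    12    13    14
          2     1     0     1     0     1     0     1     0     1     0     1     0     1     0     1
          3     1     0     1     1     1     1     2     1     2     2     2     2     3     2     3
          4     1     0     1     1     2     1     3     2     4     3     5     4     7     5     8
          6     1     0     1     1     2     1     4     2     5     4     7     5    11     7    13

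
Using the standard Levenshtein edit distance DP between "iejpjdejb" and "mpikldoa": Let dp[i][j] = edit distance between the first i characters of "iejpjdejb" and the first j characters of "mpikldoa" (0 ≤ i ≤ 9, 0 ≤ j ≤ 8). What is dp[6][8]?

7

   ''  m  p  i  k  l  d  o  a
''  0  1  2  3  4  5  6  7  8
 i  1  1  2  2  3  4  5  6  7
 e  2  2  2  3  3  4  5  6  7
 j  3  3  3  3  4  4  5  6  7
 p  4  4  3  4  4  5  5  6  7
 j  5  5  4  4  5  5  6  6  7
 d  6  6  5  5  5  6  5  6  7
 e  7  7  6  6  6  6  6  6  7
 j  8  8  7  7  7  7  7  7  7
 b  9  9  8  8  8  8  8  8  8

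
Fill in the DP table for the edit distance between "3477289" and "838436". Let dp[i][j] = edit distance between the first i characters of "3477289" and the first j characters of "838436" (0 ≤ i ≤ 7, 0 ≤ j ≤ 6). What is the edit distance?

7

   ''  8  3  8  4  3  6
''  0  1  2  3  4  5  6
 3  1  1  1  2  3  4  5
 4  2  2  2  2  2  3  4
 7  3  3  3  3  3  3  4
 7  4  4  4  4  4  4  4
 2  5  5  5  5  5  5  5
 8  6  5  6  5  6  6  6
 9  7  6  6  6  6  7  7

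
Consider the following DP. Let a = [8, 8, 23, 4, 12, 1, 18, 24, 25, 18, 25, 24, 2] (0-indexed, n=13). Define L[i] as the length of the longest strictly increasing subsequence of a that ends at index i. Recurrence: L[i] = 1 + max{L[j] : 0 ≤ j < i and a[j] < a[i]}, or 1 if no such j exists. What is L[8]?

   i    0    1    2    3    4    5    6    7    8    9   10   11   12
a[i]    8    8   23    4   12    1   18   24   25   18   25   24    2
L[i]    1    1    2    1    2    1    3    4    5    3    5    4    2

5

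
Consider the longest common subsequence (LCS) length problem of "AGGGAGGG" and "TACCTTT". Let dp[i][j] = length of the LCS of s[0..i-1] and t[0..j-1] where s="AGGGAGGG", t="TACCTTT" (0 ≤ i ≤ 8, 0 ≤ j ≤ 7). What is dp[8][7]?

1

   ''  T  A  C  C  T  T  T
''  0  0  0  0  0  0  0  0
 A  0  0  1  1  1  1  1  1
 G  0  0  1  1  1  1  1  1
 G  0  0  1  1  1  1  1  1
 G  0  0  1  1  1  1  1  1
 A  0  0  1  1  1  1  1  1
 G  0  0  1  1  1  1  1  1
 G  0  0  1  1  1  1  1  1
 G  0  0  1  1  1  1  1  1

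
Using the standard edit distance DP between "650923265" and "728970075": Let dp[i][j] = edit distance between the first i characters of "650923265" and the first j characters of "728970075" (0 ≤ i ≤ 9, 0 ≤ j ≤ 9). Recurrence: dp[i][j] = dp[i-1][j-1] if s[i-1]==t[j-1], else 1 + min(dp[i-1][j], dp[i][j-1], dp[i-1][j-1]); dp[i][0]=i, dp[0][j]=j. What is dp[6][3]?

5

   ''  7  2  8  9  7  0  0  7  5
''  0  1  2  3  4  5  6  7  8  9
 6  1  1  2  3  4  5  6  7  8  9
 5  2  2  2  3  4  5  6  7  8  8
 0  3  3  3  3  4  5  5  6  7  8
 9  4  4  4  4  3  4  5  6  7  8
 2  5  5  4  5  4  4  5  6  7  8
 3  6  6  5  5  5  5  5  6  7  8
 2  7  7  6  6  6  6  6  6  7  8
 6  8  8  7  7  7  7  7  7  7  8
 5  9  9  8  8  8  8  8  8  8  7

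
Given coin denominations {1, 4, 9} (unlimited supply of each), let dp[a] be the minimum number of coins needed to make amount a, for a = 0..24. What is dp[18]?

 a  0  1  2  3  4  5  6  7  8  9 10 11 12 13 14 15 16 17 18 19 20 21 22 23 24
dp  0  1  2  3  1  2  3  4  2  1  2  3  3  2  3  4  4  3  2  3  4  4  3  4  5

2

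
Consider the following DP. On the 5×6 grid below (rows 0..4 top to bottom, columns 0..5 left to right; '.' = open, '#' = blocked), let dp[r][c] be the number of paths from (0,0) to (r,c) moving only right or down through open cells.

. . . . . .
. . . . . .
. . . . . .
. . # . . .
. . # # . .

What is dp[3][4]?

25

r\c   0   1   2   3   4   5
  0   1   1   1   1   1   1
  1   1   2   3   4   5   6
  2   1   3   6  10  15  21
  3   1   4   0  10  25  46
  4   1   5   0   0  25  71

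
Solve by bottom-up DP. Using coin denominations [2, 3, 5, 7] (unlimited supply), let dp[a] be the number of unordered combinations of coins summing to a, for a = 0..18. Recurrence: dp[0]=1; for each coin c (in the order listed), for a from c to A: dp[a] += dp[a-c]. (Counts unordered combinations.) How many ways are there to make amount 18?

after  coin     0     1     2     3     4     5     6     7     8     9    10    11    12    13    14    15    16    17    18
          2     1     0     1     0     1     0     1     0     1     0     1     0     1     0     1     0     1     0     1
          3     1     0     1     1     1     1     2     1     2     2     2     2     3     2     3     3     3     3     4
          5     1     0     1     1     1     2     2     2     3     3     4     4     5     5     6     7     7     8     9
          7     1     0     1     1     1     2     2     3     3     4     5     5     7     7     9    10    11    13    14

14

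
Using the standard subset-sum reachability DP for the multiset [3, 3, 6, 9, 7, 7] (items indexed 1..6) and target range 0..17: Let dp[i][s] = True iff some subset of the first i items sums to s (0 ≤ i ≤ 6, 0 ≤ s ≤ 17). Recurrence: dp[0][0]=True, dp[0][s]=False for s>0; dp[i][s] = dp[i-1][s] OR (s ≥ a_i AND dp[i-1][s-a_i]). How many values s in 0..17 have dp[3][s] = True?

5

i\s   0   1   2   3   4   5   6   7   8   9  10  11  12  13  14  15  16  17
  0   T   F   F   F   F   F   F   F   F   F   F   F   F   F   F   F   F   F
  1   T   F   F   T   F   F   F   F   F   F   F   F   F   F   F   F   F   F
  2   T   F   F   T   F   F   T   F   F   F   F   F   F   F   F   F   F   F
  3   T   F   F   T   F   F   T   F   F   T   F   F   T   F   F   F   F   F
  4   T   F   F   T   F   F   T   F   F   T   F   F   T   F   F   T   F   F
  5   T   F   F   T   F   F   T   T   F   T   T   F   T   T   F   T   T   F
  6   T   F   F   T   F   F   T   T   F   T   T   F   T   T   T   T   T   T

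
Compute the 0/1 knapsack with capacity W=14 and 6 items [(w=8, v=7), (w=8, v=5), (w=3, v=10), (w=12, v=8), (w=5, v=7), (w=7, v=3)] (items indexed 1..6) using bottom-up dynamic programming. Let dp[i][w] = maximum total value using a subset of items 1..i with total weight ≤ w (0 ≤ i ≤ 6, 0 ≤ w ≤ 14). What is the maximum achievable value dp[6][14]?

17

i\w   0   1   2   3   4   5   6   7   8   9  10  11  12  13  14
  0   0   0   0   0   0   0   0   0   0   0   0   0   0   0   0
  1   0   0   0   0   0   0   0   0   7   7   7   7   7   7   7
  2   0   0   0   0   0   0   0   0   7   7   7   7   7   7   7
  3   0   0   0  10  10  10  10  10  10  10  10  17  17  17  17
  4   0   0   0  10  10  10  10  10  10  10  10  17  17  17  17
  5   0   0   0  10  10  10  10  10  17  17  17  17  17  17  17
  6   0   0   0  10  10  10  10  10  17  17  17  17  17  17  17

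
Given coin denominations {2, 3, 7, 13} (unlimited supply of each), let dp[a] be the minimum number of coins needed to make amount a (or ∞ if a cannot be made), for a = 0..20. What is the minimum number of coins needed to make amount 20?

2

 a  0  1  2  3  4  5  6  7  8  9 10 11 12 13 14 15 16 17 18 19 20
dp  0  -  1  1  2  2  2  1  3  2  2  3  3  1  2  2  2  3  3  3  2
(- denotes ∞ / unreachable)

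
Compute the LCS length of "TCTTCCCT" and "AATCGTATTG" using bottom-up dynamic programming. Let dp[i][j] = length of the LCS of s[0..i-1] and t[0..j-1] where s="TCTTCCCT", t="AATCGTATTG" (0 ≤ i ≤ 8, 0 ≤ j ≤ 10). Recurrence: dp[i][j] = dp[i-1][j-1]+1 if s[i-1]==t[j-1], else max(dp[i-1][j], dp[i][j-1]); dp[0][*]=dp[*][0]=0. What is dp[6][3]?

   ''  A  A  T  C  G  T  A  T  T  G
''  0  0  0  0  0  0  0  0  0  0  0
 T  0  0  0  1  1  1  1  1  1  1  1
 C  0  0  0  1  2  2  2  2  2  2  2
 T  0  0  0  1  2  2  3  3  3  3  3
 T  0  0  0  1  2  2  3  3  4  4  4
 C  0  0  0  1  2  2  3  3  4  4  4
 C  0  0  0  1  2  2  3  3  4  4  4
 C  0  0  0  1  2  2  3  3  4  4  4
 T  0  0  0  1  2  2  3  3  4  5  5

1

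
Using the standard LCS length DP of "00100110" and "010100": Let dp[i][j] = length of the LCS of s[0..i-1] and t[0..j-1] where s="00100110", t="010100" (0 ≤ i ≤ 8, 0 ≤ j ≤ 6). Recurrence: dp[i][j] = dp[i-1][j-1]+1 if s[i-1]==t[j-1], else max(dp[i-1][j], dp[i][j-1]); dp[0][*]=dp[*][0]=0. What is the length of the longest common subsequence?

   ''  0  1  0  1  0  0
''  0  0  0  0  0  0  0
 0  0  1  1  1  1  1  1
 0  0  1  1  2  2  2  2
 1  0  1  2  2  3  3  3
 0  0  1  2  3  3  4  4
 0  0  1  2  3  3  4  5
 1  0  1  2  3  4  4  5
 1  0  1  2  3  4  4  5
 0  0  1  2  3  4  5  5

5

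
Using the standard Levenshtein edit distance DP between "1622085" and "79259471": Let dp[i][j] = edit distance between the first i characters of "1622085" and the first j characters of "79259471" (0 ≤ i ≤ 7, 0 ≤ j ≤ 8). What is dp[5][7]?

6

   ''  7  9  2  5  9  4  7  1
''  0  1  2  3  4  5  6  7  8
 1  1  1  2  3  4  5  6  7  7
 6  2  2  2  3  4  5  6  7  8
 2  3  3  3  2  3  4  5  6  7
 2  4  4  4  3  3  4  5  6  7
 0  5  5  5  4  4  4  5  6  7
 8  6  6  6  5  5  5  5  6  7
 5  7  7  7  6  5  6  6  6  7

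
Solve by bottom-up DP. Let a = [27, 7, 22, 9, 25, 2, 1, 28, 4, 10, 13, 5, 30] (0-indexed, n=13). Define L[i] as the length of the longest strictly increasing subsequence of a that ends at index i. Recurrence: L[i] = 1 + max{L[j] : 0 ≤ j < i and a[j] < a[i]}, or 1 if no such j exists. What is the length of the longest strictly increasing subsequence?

   i    0    1    2    3    4    5    6    7    8    9   10   11   12
a[i]   27    7   22    9   25    2    1   28    4   10   13    5   30
L[i]    1    1    2    2    3    1    1    4    2    3    4    3    5

5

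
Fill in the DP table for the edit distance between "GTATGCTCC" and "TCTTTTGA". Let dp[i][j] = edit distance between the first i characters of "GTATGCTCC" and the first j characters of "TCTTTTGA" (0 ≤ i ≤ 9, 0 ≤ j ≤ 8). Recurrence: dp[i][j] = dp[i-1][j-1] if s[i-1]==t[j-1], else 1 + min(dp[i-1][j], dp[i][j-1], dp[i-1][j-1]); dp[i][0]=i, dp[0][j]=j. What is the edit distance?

6

   ''  T  C  T  T  T  T  G  A
''  0  1  2  3  4  5  6  7  8
 G  1  1  2  3  4  5  6  6  7
 T  2  1  2  2  3  4  5  6  7
 A  3  2  2  3  3  4  5  6  6
 T  4  3  3  2  3  3  4  5  6
 G  5  4  4  3  3  4  4  4  5
 C  6  5  4  4  4  4  5  5  5
 T  7  6  5  4  4  4  4  5  6
 C  8  7  6  5  5  5  5  5  6
 C  9  8  7  6  6  6  6  6  6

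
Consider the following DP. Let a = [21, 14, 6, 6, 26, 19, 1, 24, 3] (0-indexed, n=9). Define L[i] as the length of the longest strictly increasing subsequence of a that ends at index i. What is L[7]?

3

   i    0    1    2    3    4    5    6    7    8
a[i]   21   14    6    6   26   19    1   24    3
L[i]    1    1    1    1    2    2    1    3    2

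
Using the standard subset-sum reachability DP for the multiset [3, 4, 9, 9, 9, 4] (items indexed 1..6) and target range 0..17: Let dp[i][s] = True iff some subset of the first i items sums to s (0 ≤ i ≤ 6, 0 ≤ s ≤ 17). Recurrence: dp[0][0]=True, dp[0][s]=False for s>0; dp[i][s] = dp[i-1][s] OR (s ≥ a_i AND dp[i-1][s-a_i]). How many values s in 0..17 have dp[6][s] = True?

11

i\s   0   1   2   3   4   5   6   7   8   9  10  11  12  13  14  15  16  17
  0   T   F   F   F   F   F   F   F   F   F   F   F   F   F   F   F   F   F
  1   T   F   F   T   F   F   F   F   F   F   F   F   F   F   F   F   F   F
  2   T   F   F   T   T   F   F   T   F   F   F   F   F   F   F   F   F   F
  3   T   F   F   T   T   F   F   T   F   T   F   F   T   T   F   F   T   F
  4   T   F   F   T   T   F   F   T   F   T   F   F   T   T   F   F   T   F
  5   T   F   F   T   T   F   F   T   F   T   F   F   T   T   F   F   T   F
  6   T   F   F   T   T   F   F   T   T   T   F   T   T   T   F   F   T   T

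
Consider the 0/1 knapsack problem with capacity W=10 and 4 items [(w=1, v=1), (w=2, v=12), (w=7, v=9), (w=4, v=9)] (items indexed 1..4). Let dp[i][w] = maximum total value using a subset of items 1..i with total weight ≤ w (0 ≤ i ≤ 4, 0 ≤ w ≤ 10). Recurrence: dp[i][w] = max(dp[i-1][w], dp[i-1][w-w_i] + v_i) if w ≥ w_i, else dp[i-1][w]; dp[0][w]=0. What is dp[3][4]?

i\w   0   1   2   3   4   5   6   7   8   9  10
  0   0   0   0   0   0   0   0   0   0   0   0
  1   0   1   1   1   1   1   1   1   1   1   1
  2   0   1  12  13  13  13  13  13  13  13  13
  3   0   1  12  13  13  13  13  13  13  21  22
  4   0   1  12  13  13  13  21  22  22  22  22

13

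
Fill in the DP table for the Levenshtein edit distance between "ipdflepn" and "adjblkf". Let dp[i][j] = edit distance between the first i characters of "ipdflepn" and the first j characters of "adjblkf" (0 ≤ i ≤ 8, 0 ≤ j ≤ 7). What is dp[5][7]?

6

   ''  a  d  j  b  l  k  f
''  0  1  2  3  4  5  6  7
 i  1  1  2  3  4  5  6  7
 p  2  2  2  3  4  5  6  7
 d  3  3  2  3  4  5  6  7
 f  4  4  3  3  4  5  6  6
 l  5  5  4  4  4  4  5  6
 e  6  6  5  5  5  5  5  6
 p  7  7  6  6  6  6  6  6
 n  8  8  7  7  7  7  7  7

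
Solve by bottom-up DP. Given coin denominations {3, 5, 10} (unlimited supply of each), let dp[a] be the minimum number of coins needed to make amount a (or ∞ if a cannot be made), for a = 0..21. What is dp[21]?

 a  0  1  2  3  4  5  6  7  8  9 10 11 12 13 14 15 16 17 18 19 20 21
dp  0  -  -  1  -  1  2  -  2  3  1  3  4  2  4  2  3  5  3  4  2  4
(- denotes ∞ / unreachable)

4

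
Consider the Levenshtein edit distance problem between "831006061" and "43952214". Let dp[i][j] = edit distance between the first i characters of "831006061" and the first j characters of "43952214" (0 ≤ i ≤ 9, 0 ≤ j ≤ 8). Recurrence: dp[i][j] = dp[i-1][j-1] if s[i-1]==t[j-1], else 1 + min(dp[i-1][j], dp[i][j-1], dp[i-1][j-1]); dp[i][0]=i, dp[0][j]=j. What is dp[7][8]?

7

   ''  4  3  9  5  2  2  1  4
''  0  1  2  3  4  5  6  7  8
 8  1  1  2  3  4  5  6  7  8
 3  2  2  1  2  3  4  5  6  7
 1  3  3  2  2  3  4  5  5  6
 0  4  4  3  3  3  4  5  6  6
 0  5  5  4  4  4  4  5  6  7
 6  6  6  5  5  5  5  5  6  7
 0  7  7  6  6  6  6  6  6  7
 6  8  8  7  7  7  7  7  7  7
 1  9  9  8  8  8  8  8  7  8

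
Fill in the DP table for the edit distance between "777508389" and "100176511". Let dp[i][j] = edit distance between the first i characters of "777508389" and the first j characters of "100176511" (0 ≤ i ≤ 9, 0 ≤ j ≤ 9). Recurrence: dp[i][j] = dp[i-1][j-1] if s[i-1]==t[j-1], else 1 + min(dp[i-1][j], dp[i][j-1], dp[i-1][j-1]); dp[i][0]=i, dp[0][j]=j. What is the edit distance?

   ''  1  0  0  1  7  6  5  1  1
''  0  1  2  3  4  5  6  7  8  9
 7  1  1  2  3  4  4  5  6  7  8
 7  2  2  2  3  4  4  5  6  7  8
 7  3  3  3  3  4  4  5  6  7  8
 5  4  4  4  4  4  5  5  5  6  7
 0  5  5  4  4  5  5  6  6  6  7
 8  6  6  5  5  5  6  6  7  7  7
 3  7  7  6  6  6  6  7  7  8  8
 8  8  8  7  7  7  7  7  8  8  9
 9  9  9  8  8  8  8  8  8  9  9

9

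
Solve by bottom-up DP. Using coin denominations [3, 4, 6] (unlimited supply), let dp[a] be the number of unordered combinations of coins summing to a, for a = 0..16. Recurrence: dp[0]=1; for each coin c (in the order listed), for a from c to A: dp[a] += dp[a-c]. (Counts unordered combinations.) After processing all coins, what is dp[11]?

after  coin     0     1     2     3     4     5     6     7     8     9    10    11    12    13    14    15    16
          3     1     0     0     1     0     0     1     0     0     1     0     0     1     0     0     1     0
          4     1     0     0     1     1     0     1     1     1     1     1     1     2     1     1     2     2
          6     1     0     0     1     1     0     2     1     1     2     2     1     4     2     2     4     4

1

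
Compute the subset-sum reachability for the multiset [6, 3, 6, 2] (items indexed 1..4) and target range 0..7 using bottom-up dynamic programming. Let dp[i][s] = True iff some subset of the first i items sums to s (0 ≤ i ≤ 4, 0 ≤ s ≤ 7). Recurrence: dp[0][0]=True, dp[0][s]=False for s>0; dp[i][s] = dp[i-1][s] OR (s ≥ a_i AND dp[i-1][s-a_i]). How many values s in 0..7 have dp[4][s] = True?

i\s   0   1   2   3   4   5   6   7
  0   T   F   F   F   F   F   F   F
  1   T   F   F   F   F   F   T   F
  2   T   F   F   T   F   F   T   F
  3   T   F   F   T   F   F   T   F
  4   T   F   T   T   F   T   T   F

5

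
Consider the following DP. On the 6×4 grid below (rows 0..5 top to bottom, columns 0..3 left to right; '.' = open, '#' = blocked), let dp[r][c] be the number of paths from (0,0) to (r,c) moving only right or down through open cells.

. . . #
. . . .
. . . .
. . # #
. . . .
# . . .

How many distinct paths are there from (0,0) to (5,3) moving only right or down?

15

r\c   0   1   2   3
  0   1   1   1   0
  1   1   2   3   3
  2   1   3   6   9
  3   1   4   0   0
  4   1   5   5   5
  5   0   5  10  15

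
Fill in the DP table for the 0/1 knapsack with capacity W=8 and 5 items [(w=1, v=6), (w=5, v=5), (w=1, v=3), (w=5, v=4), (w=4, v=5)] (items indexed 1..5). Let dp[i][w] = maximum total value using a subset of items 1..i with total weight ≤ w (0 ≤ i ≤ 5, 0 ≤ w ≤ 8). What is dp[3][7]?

i\w   0   1   2   3   4   5   6   7   8
  0   0   0   0   0   0   0   0   0   0
  1   0   6   6   6   6   6   6   6   6
  2   0   6   6   6   6   6  11  11  11
  3   0   6   9   9   9   9  11  14  14
  4   0   6   9   9   9   9  11  14  14
  5   0   6   9   9   9  11  14  14  14

14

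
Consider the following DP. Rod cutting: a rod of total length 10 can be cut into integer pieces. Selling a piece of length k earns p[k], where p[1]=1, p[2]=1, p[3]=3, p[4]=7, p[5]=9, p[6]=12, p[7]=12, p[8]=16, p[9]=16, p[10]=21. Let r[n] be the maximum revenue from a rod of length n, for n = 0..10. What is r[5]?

   n    0    1    2    3    4    5    6    7    8    9   10
r[n]    0    1    2    3    7    9   12   13   16   17   21

9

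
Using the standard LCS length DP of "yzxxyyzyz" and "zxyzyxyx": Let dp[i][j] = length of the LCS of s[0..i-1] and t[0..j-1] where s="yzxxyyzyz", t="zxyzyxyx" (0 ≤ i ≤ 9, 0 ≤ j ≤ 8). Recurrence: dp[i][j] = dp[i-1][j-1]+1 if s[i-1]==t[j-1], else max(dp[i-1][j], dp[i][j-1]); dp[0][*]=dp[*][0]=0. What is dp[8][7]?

5

   ''  z  x  y  z  y  x  y  x
''  0  0  0  0  0  0  0  0  0
 y  0  0  0  1  1  1  1  1  1
 z  0  1  1  1  2  2  2  2  2
 x  0  1  2  2  2  2  3  3  3
 x  0  1  2  2  2  2  3  3  4
 y  0  1  2  3  3  3  3  4  4
 y  0  1  2  3  3  4  4  4  4
 z  0  1  2  3  4  4  4  4  4
 y  0  1  2  3  4  5  5  5  5
 z  0  1  2  3  4  5  5  5  5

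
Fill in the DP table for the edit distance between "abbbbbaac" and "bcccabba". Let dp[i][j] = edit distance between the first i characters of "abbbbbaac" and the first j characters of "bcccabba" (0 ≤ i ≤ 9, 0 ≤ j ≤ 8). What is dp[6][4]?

5

   ''  b  c  c  c  a  b  b  a
''  0  1  2  3  4  5  6  7  8
 a  1  1  2  3  4  4  5  6  7
 b  2  1  2  3  4  5  4  5  6
 b  3  2  2  3  4  5  5  4  5
 b  4  3  3  3  4  5  5  5  5
 b  5  4  4  4  4  5  5  5  6
 b  6  5  5  5  5  5  5  5  6
 a  7  6  6  6  6  5  6  6  5
 a  8  7  7  7  7  6  6  7  6
 c  9  8  7  7  7  7  7  7  7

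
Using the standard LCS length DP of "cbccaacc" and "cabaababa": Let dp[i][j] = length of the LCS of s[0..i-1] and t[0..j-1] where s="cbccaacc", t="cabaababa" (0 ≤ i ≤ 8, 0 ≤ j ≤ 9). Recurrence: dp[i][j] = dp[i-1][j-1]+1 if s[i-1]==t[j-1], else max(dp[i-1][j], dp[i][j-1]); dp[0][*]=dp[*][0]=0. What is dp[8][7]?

   ''  c  a  b  a  a  b  a  b  a
''  0  0  0  0  0  0  0  0  0  0
 c  0  1  1  1  1  1  1  1  1  1
 b  0  1  1  2  2  2  2  2  2  2
 c  0  1  1  2  2  2  2  2  2  2
 c  0  1  1  2  2  2  2  2  2  2
 a  0  1  2  2  3  3  3  3  3  3
 a  0  1  2  2  3  4  4  4  4  4
 c  0  1  2  2  3  4  4  4  4  4
 c  0  1  2  2  3  4  4  4  4  4

4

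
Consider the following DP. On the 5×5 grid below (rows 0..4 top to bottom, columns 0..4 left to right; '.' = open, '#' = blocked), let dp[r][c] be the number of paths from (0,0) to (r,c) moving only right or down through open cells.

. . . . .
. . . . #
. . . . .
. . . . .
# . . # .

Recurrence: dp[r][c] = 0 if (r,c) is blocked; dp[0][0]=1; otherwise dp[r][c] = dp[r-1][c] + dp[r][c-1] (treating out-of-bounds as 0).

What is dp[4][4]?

30

r\c   0   1   2   3   4
  0   1   1   1   1   1
  1   1   2   3   4   0
  2   1   3   6  10  10
  3   1   4  10  20  30
  4   0   4  14   0  30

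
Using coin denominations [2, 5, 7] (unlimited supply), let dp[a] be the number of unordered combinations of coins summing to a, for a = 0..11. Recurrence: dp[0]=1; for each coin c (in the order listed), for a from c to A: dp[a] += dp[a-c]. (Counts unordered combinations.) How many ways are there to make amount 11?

2

after  coin     0     1     2     3     4     5     6     7     8     9    10    11
          2     1     0     1     0     1     0     1     0     1     0     1     0
          5     1     0     1     0     1     1     1     1     1     1     2     1
          7     1     0     1     0     1     1     1     2     1     2     2     2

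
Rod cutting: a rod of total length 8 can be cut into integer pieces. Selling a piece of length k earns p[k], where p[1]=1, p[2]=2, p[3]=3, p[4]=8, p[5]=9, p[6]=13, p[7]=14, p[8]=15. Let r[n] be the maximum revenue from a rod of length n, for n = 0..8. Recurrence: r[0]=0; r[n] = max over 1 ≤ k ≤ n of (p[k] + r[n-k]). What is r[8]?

16

   n    0    1    2    3    4    5    6    7    8
r[n]    0    1    2    3    8    9   13   14   16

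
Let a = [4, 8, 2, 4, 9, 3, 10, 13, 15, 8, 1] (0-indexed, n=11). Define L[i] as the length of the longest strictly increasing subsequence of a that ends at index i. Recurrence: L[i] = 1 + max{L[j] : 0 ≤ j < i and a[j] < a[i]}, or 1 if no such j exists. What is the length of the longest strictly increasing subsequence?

   i    0    1    2    3    4    5    6    7    8    9   10
a[i]    4    8    2    4    9    3   10   13   15    8    1
L[i]    1    2    1    2    3    2    4    5    6    3    1

6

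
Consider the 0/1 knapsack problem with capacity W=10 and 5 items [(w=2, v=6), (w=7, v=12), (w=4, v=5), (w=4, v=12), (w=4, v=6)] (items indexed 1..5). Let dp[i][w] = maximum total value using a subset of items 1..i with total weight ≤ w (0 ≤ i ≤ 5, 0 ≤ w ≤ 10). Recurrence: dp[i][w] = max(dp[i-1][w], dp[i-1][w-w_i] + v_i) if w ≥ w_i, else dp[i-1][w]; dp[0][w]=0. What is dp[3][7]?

i\w   0   1   2   3   4   5   6   7   8   9  10
  0   0   0   0   0   0   0   0   0   0   0   0
  1   0   0   6   6   6   6   6   6   6   6   6
  2   0   0   6   6   6   6   6  12  12  18  18
  3   0   0   6   6   6   6  11  12  12  18  18
  4   0   0   6   6  12  12  18  18  18  18  23
  5   0   0   6   6  12  12  18  18  18  18  24

12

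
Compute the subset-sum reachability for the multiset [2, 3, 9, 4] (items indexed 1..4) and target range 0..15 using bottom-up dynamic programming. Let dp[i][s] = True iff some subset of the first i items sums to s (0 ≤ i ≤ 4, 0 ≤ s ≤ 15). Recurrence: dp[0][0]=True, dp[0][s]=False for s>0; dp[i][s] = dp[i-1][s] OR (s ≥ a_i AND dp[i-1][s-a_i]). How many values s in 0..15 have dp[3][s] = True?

i\s   0   1   2   3   4   5   6   7   8   9  10  11  12  13  14  15
  0   T   F   F   F   F   F   F   F   F   F   F   F   F   F   F   F
  1   T   F   T   F   F   F   F   F   F   F   F   F   F   F   F   F
  2   T   F   T   T   F   T   F   F   F   F   F   F   F   F   F   F
  3   T   F   T   T   F   T   F   F   F   T   F   T   T   F   T   F
  4   T   F   T   T   T   T   T   T   F   T   F   T   T   T   T   T

8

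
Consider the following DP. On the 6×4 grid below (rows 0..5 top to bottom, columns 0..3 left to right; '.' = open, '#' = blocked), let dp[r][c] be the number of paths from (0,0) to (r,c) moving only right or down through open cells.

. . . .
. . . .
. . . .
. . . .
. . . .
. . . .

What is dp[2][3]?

10

r\c   0   1   2   3
  0   1   1   1   1
  1   1   2   3   4
  2   1   3   6  10
  3   1   4  10  20
  4   1   5  15  35
  5   1   6  21  56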